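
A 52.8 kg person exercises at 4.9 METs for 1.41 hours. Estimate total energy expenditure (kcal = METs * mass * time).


Energy = METs * mass(kg) * time(h)
= 4.9 * 52.8 * 1.41
= 364.8 kcal

364.8 kcal


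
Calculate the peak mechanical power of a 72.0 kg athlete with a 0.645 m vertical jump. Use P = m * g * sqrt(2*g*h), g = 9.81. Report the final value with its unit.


First, sqrt(2gh) = sqrt(2 * 9.81 * 0.645)
= sqrt(12.6549) = 3.557373 m/s
Power = 72.0 * 9.81 * 3.557373 = 2512.64 W

2512.64 W


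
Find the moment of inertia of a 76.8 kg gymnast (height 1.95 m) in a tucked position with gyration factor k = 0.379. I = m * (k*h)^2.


Radius of gyration = 0.379 * 1.95 = 0.73905 m
I = 76.8 * 0.73905^2
= 76.8 * 0.546195
= 41.948 kg*m^2

41.948 kg*m^2


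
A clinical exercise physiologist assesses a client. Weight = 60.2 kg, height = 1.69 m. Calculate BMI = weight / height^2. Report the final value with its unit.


height^2 = 1.69^2 = 2.8561
BMI = 60.2 / 2.8561 = 21.08 kg/m^2

21.08 kg/m^2


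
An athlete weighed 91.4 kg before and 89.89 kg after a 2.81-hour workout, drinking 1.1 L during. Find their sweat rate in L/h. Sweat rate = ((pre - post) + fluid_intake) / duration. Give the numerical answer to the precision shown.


Body mass change = 1.51 kg
Total sweat loss = 1.51 + 1.1 = 2.61 L
Rate = 2.61 / 2.81 = 0.929 L/h

0.929 L/h


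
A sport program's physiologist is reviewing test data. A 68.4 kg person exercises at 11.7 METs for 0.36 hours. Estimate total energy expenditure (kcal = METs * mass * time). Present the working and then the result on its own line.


Energy = METs * mass(kg) * time(h)
= 11.7 * 68.4 * 0.36
= 288.1 kcal

288.1 kcal


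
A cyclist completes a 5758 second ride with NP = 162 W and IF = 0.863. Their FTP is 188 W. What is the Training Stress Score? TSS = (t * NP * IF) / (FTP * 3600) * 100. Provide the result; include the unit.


t * NP * IF = 5758 * 162 * 0.863 = 805002.948
FTP * 3600 = 676800
TSS = (805002.948 / 676800) * 100 = 118.94

118.94 TSS


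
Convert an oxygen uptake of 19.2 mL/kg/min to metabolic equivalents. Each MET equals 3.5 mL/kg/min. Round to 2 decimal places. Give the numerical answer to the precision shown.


One MET = 3.5 mL/kg/min
Number of METs = 19.2 / 3.5
= 5.49 METs

5.49 METs


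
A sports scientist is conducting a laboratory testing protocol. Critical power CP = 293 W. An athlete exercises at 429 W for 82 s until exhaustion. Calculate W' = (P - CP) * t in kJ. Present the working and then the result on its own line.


P - CP = 429 - 293 = 136 W
W' = 136 * 82 = 11152 J
= 11152 / 1000 = 11.152 kJ

11.152 kJ


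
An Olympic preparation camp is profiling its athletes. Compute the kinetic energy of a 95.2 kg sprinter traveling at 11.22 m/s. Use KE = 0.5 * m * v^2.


Velocity squared = 125.8884
KE = 0.5 * 95.2 * 125.8884 = 5992.29 J

5992.29 J


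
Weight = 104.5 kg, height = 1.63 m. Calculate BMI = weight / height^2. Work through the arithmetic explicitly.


height^2 = 1.63^2 = 2.6569
BMI = 104.5 / 2.6569 = 39.33 kg/m^2

39.33 kg/m^2


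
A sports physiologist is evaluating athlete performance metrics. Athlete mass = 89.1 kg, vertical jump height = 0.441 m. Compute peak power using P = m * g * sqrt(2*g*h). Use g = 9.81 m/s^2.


sqrt(2 * 9.81 * 0.441) = sqrt(8.65242) = 2.9415 m/s
P = 89.1 * 9.81 * 2.9415
= 2571.08 W

2571.08 W


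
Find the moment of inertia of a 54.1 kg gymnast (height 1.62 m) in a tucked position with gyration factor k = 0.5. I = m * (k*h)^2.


Radius of gyration = 0.5 * 1.62 = 0.81 m
I = 54.1 * 0.81^2
= 54.1 * 0.6561
= 35.495 kg*m^2

35.495 kg*m^2


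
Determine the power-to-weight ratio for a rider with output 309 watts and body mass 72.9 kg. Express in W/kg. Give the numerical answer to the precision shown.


P/W = 309 / 72.9 = 4.239 W/kg

4.239 W/kg


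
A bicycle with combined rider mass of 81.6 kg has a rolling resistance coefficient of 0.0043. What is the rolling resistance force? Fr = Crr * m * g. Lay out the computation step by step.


Fr = 0.0043 * 81.6 * 9.81
= 0.35088 * 9.81
= 3.442 N

3.442 N


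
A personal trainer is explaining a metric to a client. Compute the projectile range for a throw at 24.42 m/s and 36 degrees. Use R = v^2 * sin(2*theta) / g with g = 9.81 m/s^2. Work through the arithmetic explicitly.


Two times the angle = 72 degrees
sin(72) = 0.951057
R = 596.3364 * 0.951057 / 9.81 = 57.813 m

57.813 m


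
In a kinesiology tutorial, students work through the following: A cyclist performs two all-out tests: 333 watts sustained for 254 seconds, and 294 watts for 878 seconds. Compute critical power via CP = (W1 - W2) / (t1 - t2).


W1 = P1 * t1 = 333 * 254 = 84582 J
W2 = P2 * t2 = 294 * 878 = 258132 J
CP = (84582 - 258132) / (254 - 878)
= 278.13 W

278.13 W


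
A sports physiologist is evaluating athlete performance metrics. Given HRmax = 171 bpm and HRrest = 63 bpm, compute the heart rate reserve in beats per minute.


Heart rate reserve = maximum HR minus resting HR
HRR = 171 - 63 = 108 bpm

108 bpm


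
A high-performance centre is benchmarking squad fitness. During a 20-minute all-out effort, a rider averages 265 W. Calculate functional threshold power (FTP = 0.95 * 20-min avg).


FTP = 0.95 * 265
= 251.75 W

251.75 W


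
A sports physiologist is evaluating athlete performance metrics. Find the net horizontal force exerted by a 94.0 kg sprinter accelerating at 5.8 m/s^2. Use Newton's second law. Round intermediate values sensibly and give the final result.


Newton's second law: F = m * a
F = 94.0 * 5.8 = 545.2 N

545.2 N


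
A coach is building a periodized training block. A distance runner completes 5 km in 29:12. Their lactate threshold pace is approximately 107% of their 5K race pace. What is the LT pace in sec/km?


Convert to seconds: 29 min 12 s = 1752 s
Pace per km = 1752 / 5 = 350.4 s/km
LT pace = 350.4 * 1.07 = 374.93 s/km

374.93 s/km


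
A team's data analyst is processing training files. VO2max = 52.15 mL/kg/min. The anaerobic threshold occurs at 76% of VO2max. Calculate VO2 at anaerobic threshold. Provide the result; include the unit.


AT fraction = 76 / 100 = 0.76
AT VO2 = 52.15 * 0.76
= 39.63 mL/kg/min

39.63 mL/kg/min


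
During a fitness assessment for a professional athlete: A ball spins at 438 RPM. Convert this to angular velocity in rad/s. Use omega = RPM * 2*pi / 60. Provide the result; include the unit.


omega = 438 * 2 * pi / 60
= 438 * 6.28318531 / 60
= 2752.035 / 60
= 45.867 rad/s

45.867 rad/s


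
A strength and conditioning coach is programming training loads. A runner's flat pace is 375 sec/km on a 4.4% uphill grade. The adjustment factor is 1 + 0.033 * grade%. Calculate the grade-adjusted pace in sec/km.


Factor = 1 + 0.033 * 4.4 = 1.1452
Adjusted pace = 375 * 1.1452
= 429.45 sec/km

429.45 s/km


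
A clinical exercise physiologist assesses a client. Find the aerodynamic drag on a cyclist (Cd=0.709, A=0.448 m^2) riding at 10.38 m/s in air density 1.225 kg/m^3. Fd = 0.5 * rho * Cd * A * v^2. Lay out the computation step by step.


Fd = 0.5 * 1.225 * 0.709 * 0.448 * 10.38^2
= 0.5 * 1.225 * 0.709 * 0.448 * 107.7444
= 20.962 N

20.962 N


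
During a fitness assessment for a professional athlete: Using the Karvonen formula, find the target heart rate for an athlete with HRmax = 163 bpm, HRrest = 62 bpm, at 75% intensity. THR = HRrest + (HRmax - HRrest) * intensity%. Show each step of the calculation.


HRR = 163 - 62 = 101
THR = 62 + 101 * 0.75
= 62 + 75.75
= 137.75 bpm

137.75 bpm


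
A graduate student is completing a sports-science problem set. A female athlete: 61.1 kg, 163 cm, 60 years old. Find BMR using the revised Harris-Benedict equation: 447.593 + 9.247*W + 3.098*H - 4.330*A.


Intercept = 447.593
Weight contribution = 9.247 * 61.1 = 564.9917
Height contribution = 3.098 * 163 = 504.974
Age contribution = 4.33 * 60 = 259.8
BMR = 447.593 + 564.9917 + 504.974 - 259.8
= 1257.76 kcal/day

1257.76 kcal/day


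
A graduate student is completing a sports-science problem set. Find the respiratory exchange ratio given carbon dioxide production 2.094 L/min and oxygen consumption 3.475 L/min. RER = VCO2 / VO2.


VCO2 = 2.094 L/min
VO2 = 3.475 L/min
RER = 2.094 / 3.475 = 0.6026

0.6026


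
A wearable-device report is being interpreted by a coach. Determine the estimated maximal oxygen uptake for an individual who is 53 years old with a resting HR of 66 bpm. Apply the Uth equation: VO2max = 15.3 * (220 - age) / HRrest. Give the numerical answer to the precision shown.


HRmax = 220 - 53 = 167
VO2max = 15.3 * (167 / 66)
= 15.3 * 2.5303
= 38.71 mL/kg/min

38.71 mL/kg/min


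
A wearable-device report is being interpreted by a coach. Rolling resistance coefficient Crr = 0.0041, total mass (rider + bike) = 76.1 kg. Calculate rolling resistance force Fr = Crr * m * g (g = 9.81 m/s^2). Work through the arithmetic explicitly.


Fr = Crr * m * g
= 0.0041 * 76.1 * 9.81
= 3.061 N

3.061 N


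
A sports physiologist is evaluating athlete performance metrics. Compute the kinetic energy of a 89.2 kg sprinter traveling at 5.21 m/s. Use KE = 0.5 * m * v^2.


Velocity squared = 27.1441
KE = 0.5 * 89.2 * 27.1441 = 1210.63 J

1210.63 J


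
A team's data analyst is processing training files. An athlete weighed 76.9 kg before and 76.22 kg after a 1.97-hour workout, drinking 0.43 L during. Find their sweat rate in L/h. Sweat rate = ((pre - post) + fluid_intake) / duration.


Body mass change = 0.68 kg
Total sweat loss = 0.68 + 0.43 = 1.11 L
Rate = 1.11 / 1.97 = 0.563 L/h

0.563 L/h


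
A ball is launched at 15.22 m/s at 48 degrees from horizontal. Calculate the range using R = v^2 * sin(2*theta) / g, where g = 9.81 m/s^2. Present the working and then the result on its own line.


sin(2 * 48) = sin(96) = 0.994522
v^2 = 15.22^2 = 231.6484
R = 231.6484 * 0.994522 / 9.81
= 23.484 m

23.484 m


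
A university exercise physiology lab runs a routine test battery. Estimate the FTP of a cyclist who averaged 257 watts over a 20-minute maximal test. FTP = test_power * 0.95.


FTP = 257 * 0.95 = 244.15 W

244.15 W


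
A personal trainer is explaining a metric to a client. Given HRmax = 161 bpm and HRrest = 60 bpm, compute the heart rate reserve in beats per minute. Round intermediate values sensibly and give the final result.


Heart rate reserve = maximum HR minus resting HR
HRR = 161 - 60 = 101 bpm

101 bpm


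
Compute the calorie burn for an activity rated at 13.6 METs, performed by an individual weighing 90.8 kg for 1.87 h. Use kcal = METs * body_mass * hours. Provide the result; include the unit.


Product of METs and mass = 13.6 * 90.8 = 1234.88
Total kcal = 1234.88 * 1.87 = 2309.23 kcal

2309.23 kcal


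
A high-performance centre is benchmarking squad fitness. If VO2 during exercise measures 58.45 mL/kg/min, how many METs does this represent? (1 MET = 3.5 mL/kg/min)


METs = VO2 / 3.5 = 58.45 / 3.5 = 16.7

16.7 METs


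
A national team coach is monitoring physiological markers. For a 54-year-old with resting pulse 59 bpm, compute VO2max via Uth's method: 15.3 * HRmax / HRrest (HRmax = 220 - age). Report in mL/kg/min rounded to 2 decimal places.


Step 1: HRmax = 220 - 54 = 166 bpm
Step 2: Ratio = 166 / 59 = 2.8136
Step 3: VO2max = 15.3 * 2.8136 = 43.05 mL/kg/min

43.05 mL/kg/min


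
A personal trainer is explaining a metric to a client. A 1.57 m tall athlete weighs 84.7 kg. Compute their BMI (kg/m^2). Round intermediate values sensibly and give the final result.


height^2 = 2.4649 m^2
BMI = 84.7 / 2.4649 = 34.36 kg/m^2

34.36 kg/m^2


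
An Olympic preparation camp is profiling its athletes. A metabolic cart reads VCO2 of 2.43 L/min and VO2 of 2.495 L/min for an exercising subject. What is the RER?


RER = VCO2 / VO2 = 2.43 / 2.495 = 0.9739

0.9739


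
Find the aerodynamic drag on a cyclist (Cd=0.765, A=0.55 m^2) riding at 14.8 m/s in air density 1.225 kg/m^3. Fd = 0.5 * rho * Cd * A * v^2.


Fd = 0.5 * 1.225 * 0.765 * 0.55 * 14.8^2
= 0.5 * 1.225 * 0.765 * 0.55 * 219.04
= 56.449 N

56.449 N


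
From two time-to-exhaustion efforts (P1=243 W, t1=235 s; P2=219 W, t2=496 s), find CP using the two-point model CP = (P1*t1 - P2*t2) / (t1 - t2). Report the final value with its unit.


Work in trial 1 = 57105 J
Work in trial 2 = 108624 J
Delta work = -51519 J
Delta time = -261 s
CP = -51519 / -261 = 197.39 W

197.39 W


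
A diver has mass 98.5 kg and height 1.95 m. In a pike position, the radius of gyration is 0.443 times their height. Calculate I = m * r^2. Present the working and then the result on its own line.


r = 0.443 * 1.95 = 0.86385 m
I = m * r^2 = 98.5 * 0.746237 = 73.504 kg*m^2

73.504 kg*m^2


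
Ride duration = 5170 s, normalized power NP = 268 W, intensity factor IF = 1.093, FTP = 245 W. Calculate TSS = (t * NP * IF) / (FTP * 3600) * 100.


Numerator = 5170 * 268 * 1.093 = 1514417.08
Denominator = 245 * 3600 = 882000
TSS = 1514417.08 / 882000 * 100
= 171.7

171.7 TSS


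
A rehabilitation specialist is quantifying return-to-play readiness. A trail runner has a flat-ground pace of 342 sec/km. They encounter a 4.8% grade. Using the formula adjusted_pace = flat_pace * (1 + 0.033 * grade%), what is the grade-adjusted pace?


Grade factor = 1 + 0.033 * 4.8 = 1.1584
Adjusted = 342 * 1.1584 = 396.17 sec/km

396.17 s/km


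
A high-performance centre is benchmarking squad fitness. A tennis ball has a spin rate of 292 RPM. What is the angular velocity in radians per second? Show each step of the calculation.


Convert RPM to rad/s: multiply by 2*pi and divide by 60
omega = 292 * 2 * pi / 60
= 30.578 rad/s

30.578 rad/s


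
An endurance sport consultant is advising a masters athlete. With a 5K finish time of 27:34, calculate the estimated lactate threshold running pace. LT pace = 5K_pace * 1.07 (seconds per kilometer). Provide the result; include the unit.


Race duration = 1654 s for 5 km
Average pace = 1654 / 5 = 330.8 s/km
LT pace = 330.8 * 1.07
= 353.96 s/km

353.96 s/km


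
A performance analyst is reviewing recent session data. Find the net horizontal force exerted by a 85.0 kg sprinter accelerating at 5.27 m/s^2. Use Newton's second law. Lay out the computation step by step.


Newton's second law: F = m * a
F = 85.0 * 5.27 = 447.95 N

447.95 N


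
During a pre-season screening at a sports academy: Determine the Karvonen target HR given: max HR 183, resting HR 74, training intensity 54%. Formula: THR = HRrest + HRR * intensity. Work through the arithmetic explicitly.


HRR = HRmax - HRrest = 183 - 74 = 109
THR = 74 + 109 * 0.54
= 132.86 bpm

132.86 bpm


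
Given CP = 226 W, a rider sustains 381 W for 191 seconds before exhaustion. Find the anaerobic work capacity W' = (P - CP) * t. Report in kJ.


Excess power = 381 - 226 = 155 W
Work above CP = 155 * 191 = 29605 J
W' = 29.605 kJ

29.605 kJ


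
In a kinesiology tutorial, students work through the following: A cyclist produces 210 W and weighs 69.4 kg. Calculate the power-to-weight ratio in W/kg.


P/W = power / mass
= 210 / 69.4
= 3.026 W/kg

3.026 W/kg


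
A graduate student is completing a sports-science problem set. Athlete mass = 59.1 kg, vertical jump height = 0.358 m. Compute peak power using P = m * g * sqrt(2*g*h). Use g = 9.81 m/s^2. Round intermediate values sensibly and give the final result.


sqrt(2 * 9.81 * 0.358) = sqrt(7.02396) = 2.650275 m/s
P = 59.1 * 9.81 * 2.650275
= 1536.55 W

1536.55 W


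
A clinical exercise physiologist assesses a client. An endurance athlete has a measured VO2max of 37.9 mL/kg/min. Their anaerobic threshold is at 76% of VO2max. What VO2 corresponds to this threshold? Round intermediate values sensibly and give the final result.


Anaerobic threshold VO2 = VO2max * 76%
= 37.9 * 0.76
= 28.8 mL/kg/min

28.8 mL/kg/min


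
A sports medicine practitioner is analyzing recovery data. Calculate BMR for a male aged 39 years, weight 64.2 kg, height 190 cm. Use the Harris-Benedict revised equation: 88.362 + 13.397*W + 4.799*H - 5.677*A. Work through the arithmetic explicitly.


Substituting values:
W term = 13.397 * 64.2 = 860.0874
H term = 4.799 * 190 = 911.81
A term = 5.677 * 39 = 221.403
BMR = 1638.86 kcal/day

1638.86 kcal/day


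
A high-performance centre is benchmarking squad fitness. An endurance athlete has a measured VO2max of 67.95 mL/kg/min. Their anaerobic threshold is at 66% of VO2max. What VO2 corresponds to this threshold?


Anaerobic threshold VO2 = VO2max * 66%
= 67.95 * 0.66
= 44.85 mL/kg/min

44.85 mL/kg/min


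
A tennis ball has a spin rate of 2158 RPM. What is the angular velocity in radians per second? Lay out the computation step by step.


Convert RPM to rad/s: multiply by 2*pi and divide by 60
omega = 2158 * 2 * pi / 60
= 225.985 rad/s

225.985 rad/s


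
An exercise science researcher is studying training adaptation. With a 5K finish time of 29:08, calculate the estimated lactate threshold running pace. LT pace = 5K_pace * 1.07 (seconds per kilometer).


Race duration = 1748 s for 5 km
Average pace = 1748 / 5 = 349.6 s/km
LT pace = 349.6 * 1.07
= 374.07 s/km

374.07 s/km


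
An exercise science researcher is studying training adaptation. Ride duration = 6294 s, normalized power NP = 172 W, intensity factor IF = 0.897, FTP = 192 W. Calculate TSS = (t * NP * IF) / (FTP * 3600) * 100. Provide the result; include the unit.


Numerator = 6294 * 172 * 0.897 = 971063.496
Denominator = 192 * 3600 = 691200
TSS = 971063.496 / 691200 * 100
= 140.49

140.49 TSS


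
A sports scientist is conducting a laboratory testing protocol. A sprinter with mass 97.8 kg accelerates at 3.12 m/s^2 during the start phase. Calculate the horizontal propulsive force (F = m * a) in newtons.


F = m * a
= 97.8 * 3.12
= 305.14 N

305.14 N


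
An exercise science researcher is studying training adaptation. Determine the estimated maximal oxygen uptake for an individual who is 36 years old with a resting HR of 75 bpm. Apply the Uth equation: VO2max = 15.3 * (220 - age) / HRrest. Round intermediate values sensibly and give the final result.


HRmax = 220 - 36 = 184
VO2max = 15.3 * (184 / 75)
= 15.3 * 2.4533
= 37.54 mL/kg/min

37.54 mL/kg/min


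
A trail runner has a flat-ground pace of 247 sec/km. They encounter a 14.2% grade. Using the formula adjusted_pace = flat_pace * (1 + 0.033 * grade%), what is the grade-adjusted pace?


Grade factor = 1 + 0.033 * 14.2 = 1.4686
Adjusted = 247 * 1.4686 = 362.74 sec/km

362.74 s/km


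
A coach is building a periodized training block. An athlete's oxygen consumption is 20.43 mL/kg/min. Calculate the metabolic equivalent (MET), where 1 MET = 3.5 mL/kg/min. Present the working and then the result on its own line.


MET = VO2 / 3.5
= 20.43 / 3.5
= 5.84 METs

5.84 METs


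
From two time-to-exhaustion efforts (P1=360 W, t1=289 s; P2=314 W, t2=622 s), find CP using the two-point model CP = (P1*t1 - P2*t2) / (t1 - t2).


Work in trial 1 = 104040 J
Work in trial 2 = 195308 J
Delta work = -91268 J
Delta time = -333 s
CP = -91268 / -333 = 274.08 W

274.08 W


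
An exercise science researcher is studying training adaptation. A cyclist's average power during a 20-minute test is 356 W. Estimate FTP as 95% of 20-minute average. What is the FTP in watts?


FTP = 20-min power * 0.95
= 356 * 0.95
= 338.2 W

338.2 W


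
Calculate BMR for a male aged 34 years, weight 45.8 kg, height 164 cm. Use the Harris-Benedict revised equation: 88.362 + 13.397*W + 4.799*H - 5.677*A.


Substituting values:
W term = 13.397 * 45.8 = 613.5826
H term = 4.799 * 164 = 787.036
A term = 5.677 * 34 = 193.018
BMR = 1295.96 kcal/day

1295.96 kcal/day


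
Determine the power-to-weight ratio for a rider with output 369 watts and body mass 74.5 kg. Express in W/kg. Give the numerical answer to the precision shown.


P/W = 369 / 74.5 = 4.953 W/kg

4.953 W/kg


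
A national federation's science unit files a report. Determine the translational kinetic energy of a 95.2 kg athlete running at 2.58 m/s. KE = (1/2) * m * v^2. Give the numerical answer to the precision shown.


KE = 0.5 * m * v^2
= 0.5 * 95.2 * 2.58^2
= 0.5 * 95.2 * 6.6564
= 316.84 J

316.84 J


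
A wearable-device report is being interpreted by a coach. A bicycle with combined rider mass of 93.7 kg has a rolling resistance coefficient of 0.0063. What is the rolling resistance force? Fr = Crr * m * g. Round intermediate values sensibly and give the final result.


Fr = 0.0063 * 93.7 * 9.81
= 0.59031 * 9.81
= 5.791 N

5.791 N


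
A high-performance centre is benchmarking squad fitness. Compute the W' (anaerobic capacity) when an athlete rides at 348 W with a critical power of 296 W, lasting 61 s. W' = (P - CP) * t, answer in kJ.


Above-CP power = 52 W
Duration = 61 s
W' = 52 * 61 = 3172 J
Convert: 3172 / 1000 = 3.172 kJ

3.172 kJ


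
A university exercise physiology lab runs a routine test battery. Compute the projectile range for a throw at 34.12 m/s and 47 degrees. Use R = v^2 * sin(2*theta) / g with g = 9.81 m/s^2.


Two times the angle = 94 degrees
sin(94) = 0.997564
R = 1164.1744 * 0.997564 / 9.81 = 118.383 m

118.383 m


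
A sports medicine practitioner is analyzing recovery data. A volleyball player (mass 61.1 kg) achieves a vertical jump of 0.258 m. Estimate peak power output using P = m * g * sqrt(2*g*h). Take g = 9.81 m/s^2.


2 * g * h = 2 * 9.81 * 0.258 = 5.06196
sqrt(5.06196) = 2.24988 m/s
P = 61.1 * 9.81 * 2.24988 = 1348.56 W

1348.56 W


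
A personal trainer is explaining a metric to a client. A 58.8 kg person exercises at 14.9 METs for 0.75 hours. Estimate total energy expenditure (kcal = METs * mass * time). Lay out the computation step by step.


Energy = METs * mass(kg) * time(h)
= 14.9 * 58.8 * 0.75
= 657.09 kcal

657.09 kcal


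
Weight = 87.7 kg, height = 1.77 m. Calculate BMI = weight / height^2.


height^2 = 1.77^2 = 3.1329
BMI = 87.7 / 3.1329 = 27.99 kg/m^2

27.99 kg/m^2


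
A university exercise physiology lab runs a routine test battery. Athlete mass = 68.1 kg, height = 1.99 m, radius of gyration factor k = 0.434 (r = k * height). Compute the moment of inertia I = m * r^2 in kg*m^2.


r = k * height = 0.434 * 1.99 = 0.86366 m
r^2 = 0.86366^2 = 0.745909
I = 68.1 * 0.745909 = 50.796 kg*m^2

50.796 kg*m^2


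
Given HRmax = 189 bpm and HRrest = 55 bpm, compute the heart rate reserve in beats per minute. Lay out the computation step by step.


Heart rate reserve = maximum HR minus resting HR
HRR = 189 - 55 = 134 bpm

134 bpm


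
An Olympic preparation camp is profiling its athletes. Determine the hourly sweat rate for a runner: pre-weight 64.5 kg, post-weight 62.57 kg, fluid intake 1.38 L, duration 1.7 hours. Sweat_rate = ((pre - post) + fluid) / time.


Mass lost = 64.5 - 62.57 = 1.93 kg
Add fluid consumed: 1.93 + 1.38 = 3.31 L total sweat
Sweat rate = 3.31 / 1.7 = 1.947 L/h

1.947 L/h


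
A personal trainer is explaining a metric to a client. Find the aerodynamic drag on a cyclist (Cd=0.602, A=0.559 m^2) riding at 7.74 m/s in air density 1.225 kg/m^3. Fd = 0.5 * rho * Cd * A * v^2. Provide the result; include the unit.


Fd = 0.5 * 1.225 * 0.602 * 0.559 * 7.74^2
= 0.5 * 1.225 * 0.602 * 0.559 * 59.9076
= 12.348 N

12.348 N


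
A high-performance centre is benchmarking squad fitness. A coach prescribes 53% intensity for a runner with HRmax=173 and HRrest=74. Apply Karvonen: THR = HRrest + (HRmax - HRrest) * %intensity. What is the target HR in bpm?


Heart rate reserve = 173 - 74 = 99
Intensity fraction = 53 / 100 = 0.53
THR = 74 + 99 * 0.53 = 126.47 bpm

126.47 bpm


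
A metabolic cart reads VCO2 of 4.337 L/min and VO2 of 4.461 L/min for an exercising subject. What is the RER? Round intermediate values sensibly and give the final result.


RER = VCO2 / VO2 = 4.337 / 4.461 = 0.9722

0.9722


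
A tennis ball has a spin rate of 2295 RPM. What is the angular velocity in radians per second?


Convert RPM to rad/s: multiply by 2*pi and divide by 60
omega = 2295 * 2 * pi / 60
= 240.332 rad/s

240.332 rad/s


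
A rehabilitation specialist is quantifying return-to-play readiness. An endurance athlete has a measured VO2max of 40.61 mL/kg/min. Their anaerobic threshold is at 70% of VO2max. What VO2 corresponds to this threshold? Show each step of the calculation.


Anaerobic threshold VO2 = VO2max * 70%
= 40.61 * 0.7
= 28.43 mL/kg/min

28.43 mL/kg/min


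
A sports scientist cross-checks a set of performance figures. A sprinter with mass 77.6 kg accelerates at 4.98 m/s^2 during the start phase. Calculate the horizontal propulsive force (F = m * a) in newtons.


F = m * a
= 77.6 * 4.98
= 386.45 N

386.45 N


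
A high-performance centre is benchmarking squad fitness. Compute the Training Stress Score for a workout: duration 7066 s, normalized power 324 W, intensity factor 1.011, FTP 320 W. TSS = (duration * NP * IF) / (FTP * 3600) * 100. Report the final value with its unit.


Product = 7066 * 324 * 1.011 = 2314567.224
Base = 320 * 3600 = 1152000
TSS = 2314567.224 / 1152000 * 100 = 200.92

200.92 TSS


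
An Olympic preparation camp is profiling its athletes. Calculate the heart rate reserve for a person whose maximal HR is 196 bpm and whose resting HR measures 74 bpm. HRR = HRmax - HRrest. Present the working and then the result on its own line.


HRmax = 196 bpm
HRrest = 74 bpm
HRR = 196 - 74 = 122 bpm

122 bpm


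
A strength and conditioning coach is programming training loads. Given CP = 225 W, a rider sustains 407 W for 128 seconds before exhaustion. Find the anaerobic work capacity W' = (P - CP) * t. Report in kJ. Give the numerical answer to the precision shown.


Excess power = 407 - 225 = 182 W
Work above CP = 182 * 128 = 23296 J
W' = 23.296 kJ

23.296 kJ


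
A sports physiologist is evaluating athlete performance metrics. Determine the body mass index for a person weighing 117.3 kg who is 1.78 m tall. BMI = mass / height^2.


BMI = mass / height^2
= 117.3 / 1.78^2
= 117.3 / 3.1684
= 37.02 kg/m^2

37.02 kg/m^2


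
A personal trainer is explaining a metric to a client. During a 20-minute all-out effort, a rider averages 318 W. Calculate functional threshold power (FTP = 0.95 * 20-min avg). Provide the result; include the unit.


FTP = 0.95 * 318
= 302.1 W

302.1 W


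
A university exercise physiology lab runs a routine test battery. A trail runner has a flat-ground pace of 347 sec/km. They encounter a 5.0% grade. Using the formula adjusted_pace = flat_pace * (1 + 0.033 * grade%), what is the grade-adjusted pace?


Grade factor = 1 + 0.033 * 5.0 = 1.165
Adjusted = 347 * 1.165 = 404.26 sec/km

404.26 s/km


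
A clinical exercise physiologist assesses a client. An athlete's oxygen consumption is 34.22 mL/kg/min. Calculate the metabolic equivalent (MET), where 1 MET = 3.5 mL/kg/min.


MET = VO2 / 3.5
= 34.22 / 3.5
= 9.78 METs

9.78 METs


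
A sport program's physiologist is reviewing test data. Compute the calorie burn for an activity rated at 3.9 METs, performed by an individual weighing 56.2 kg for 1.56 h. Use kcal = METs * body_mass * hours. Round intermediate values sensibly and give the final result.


Product of METs and mass = 3.9 * 56.2 = 219.18
Total kcal = 219.18 * 1.56 = 341.92 kcal

341.92 kcal


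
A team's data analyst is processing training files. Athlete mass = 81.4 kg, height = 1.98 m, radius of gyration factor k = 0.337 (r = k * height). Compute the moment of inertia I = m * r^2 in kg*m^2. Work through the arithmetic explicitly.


r = k * height = 0.337 * 1.98 = 0.66726 m
r^2 = 0.66726^2 = 0.445236
I = 81.4 * 0.445236 = 36.242 kg*m^2

36.242 kg*m^2


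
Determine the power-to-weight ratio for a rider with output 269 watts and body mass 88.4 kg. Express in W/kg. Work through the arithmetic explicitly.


P/W = 269 / 88.4 = 3.043 W/kg

3.043 W/kg


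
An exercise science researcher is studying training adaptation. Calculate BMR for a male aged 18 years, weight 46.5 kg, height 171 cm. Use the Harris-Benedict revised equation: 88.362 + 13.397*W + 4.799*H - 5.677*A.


Substituting values:
W term = 13.397 * 46.5 = 622.9605
H term = 4.799 * 171 = 820.629
A term = 5.677 * 18 = 102.186
BMR = 1429.77 kcal/day

1429.77 kcal/day


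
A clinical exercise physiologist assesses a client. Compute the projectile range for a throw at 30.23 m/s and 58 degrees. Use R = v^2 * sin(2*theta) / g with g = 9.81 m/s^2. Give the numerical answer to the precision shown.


Two times the angle = 116 degrees
sin(116) = 0.898794
R = 913.8529 * 0.898794 / 9.81 = 83.727 m

83.727 m


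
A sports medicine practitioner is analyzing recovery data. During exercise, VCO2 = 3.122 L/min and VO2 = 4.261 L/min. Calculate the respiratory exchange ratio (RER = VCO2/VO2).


RER = VCO2 / VO2
= 3.122 / 4.261
= 0.7327

0.7327


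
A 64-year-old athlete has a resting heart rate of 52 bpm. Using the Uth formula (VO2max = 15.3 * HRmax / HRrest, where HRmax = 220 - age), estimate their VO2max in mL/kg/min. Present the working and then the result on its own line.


HRmax = 220 - 64 = 156 bpm
Ratio = HRmax / HRrest = 156 / 52 = 3.0
VO2max = 15.3 * 3.0 = 45.9 mL/kg/min

45.9 mL/kg/min


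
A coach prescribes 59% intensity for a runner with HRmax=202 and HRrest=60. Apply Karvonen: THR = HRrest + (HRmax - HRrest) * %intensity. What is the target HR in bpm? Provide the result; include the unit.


Heart rate reserve = 202 - 60 = 142
Intensity fraction = 59 / 100 = 0.59
THR = 60 + 142 * 0.59 = 143.78 bpm

143.78 bpm


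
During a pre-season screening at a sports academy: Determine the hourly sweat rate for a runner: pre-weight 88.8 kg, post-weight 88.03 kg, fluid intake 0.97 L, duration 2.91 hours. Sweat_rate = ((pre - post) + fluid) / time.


Mass lost = 88.8 - 88.03 = 0.77 kg
Add fluid consumed: 0.77 + 0.97 = 1.74 L total sweat
Sweat rate = 1.74 / 2.91 = 0.598 L/h

0.598 L/h


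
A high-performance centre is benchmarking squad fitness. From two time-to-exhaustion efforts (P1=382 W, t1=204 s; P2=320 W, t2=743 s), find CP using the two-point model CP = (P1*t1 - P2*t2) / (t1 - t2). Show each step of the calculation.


Work in trial 1 = 77928 J
Work in trial 2 = 237760 J
Delta work = -159832 J
Delta time = -539 s
CP = -159832 / -539 = 296.53 W

296.53 W


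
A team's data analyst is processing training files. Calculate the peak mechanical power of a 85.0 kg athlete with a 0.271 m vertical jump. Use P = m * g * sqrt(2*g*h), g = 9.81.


First, sqrt(2gh) = sqrt(2 * 9.81 * 0.271)
= sqrt(5.31702) = 2.305866 m/s
Power = 85.0 * 9.81 * 2.305866 = 1922.75 W

1922.75 W


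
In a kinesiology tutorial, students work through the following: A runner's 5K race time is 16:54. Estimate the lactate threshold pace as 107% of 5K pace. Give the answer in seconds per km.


Total race time = 16*60 + 54 = 1014 seconds
5K pace = 1014 / 5 = 202.8 sec/km
LT pace = 202.8 * 1.07 = 217.0 sec/km

217.0 s/km


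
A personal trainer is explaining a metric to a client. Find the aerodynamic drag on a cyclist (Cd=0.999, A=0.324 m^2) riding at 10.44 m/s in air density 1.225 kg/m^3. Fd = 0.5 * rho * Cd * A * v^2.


Fd = 0.5 * 1.225 * 0.999 * 0.324 * 10.44^2
= 0.5 * 1.225 * 0.999 * 0.324 * 108.9936
= 21.608 N

21.608 N


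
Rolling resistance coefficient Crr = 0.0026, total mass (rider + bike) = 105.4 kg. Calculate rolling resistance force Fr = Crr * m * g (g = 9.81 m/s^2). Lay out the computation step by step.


Fr = Crr * m * g
= 0.0026 * 105.4 * 9.81
= 2.688 N

2.688 N


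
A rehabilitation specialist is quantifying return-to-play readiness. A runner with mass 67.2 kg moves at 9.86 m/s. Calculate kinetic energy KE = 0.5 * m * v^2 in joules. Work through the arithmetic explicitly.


v^2 = 9.86^2 = 97.2196
KE = 0.5 * 67.2 * 97.2196
= 3266.58 J

3266.58 J


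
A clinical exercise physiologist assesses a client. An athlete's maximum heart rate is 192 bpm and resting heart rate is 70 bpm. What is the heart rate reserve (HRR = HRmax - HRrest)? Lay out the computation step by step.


HRR = HRmax - HRrest
= 192 - 70
= 122 bpm

122 bpm


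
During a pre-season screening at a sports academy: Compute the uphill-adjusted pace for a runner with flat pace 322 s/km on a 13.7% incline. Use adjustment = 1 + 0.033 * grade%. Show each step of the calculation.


Adjustment factor = 1 + 0.033 * 13.7 = 1.4521
Grade-adjusted pace = 322 * 1.4521 = 467.58 s/km

467.58 s/km


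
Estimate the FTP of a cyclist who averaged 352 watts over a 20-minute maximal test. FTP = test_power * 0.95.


FTP = 352 * 0.95 = 334.4 W

334.4 W


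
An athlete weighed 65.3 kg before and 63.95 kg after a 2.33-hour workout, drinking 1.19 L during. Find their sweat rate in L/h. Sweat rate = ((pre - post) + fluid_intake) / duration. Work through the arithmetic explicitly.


Body mass change = 1.35 kg
Total sweat loss = 1.35 + 1.19 = 2.54 L
Rate = 2.54 / 2.33 = 1.09 L/h

1.09 L/h


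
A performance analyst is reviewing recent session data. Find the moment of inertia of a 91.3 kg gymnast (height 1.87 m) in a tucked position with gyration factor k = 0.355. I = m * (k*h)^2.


Radius of gyration = 0.355 * 1.87 = 0.66385 m
I = 91.3 * 0.66385^2
= 91.3 * 0.440697
= 40.236 kg*m^2

40.236 kg*m^2


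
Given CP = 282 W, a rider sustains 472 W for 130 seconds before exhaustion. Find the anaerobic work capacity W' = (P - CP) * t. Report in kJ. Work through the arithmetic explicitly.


Excess power = 472 - 282 = 190 W
Work above CP = 190 * 130 = 24700 J
W' = 24.7 kJ

24.7 kJ


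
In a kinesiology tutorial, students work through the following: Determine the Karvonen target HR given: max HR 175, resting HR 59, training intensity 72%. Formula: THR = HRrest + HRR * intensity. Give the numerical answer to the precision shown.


HRR = HRmax - HRrest = 175 - 59 = 116
THR = 59 + 116 * 0.72
= 142.52 bpm

142.52 bpm


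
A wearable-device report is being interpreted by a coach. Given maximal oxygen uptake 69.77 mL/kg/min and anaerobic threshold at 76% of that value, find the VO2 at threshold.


Percentage as decimal = 0.76
VO2 at AT = 69.77 * 0.76 = 53.03 mL/kg/min

53.03 mL/kg/min


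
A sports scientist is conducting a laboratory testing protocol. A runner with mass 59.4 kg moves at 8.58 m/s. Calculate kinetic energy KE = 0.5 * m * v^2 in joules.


v^2 = 8.58^2 = 73.6164
KE = 0.5 * 59.4 * 73.6164
= 2186.41 J

2186.41 J


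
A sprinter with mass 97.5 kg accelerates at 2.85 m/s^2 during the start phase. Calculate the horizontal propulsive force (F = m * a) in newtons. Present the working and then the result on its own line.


F = m * a
= 97.5 * 2.85
= 277.88 N

277.88 N


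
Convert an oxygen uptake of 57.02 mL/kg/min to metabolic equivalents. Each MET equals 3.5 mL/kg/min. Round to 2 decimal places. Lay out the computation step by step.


One MET = 3.5 mL/kg/min
Number of METs = 57.02 / 3.5
= 16.29 METs

16.29 METs


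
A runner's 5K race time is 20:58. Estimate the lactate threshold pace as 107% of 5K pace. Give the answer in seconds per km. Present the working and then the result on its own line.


Total race time = 20*60 + 58 = 1258 seconds
5K pace = 1258 / 5 = 251.6 sec/km
LT pace = 251.6 * 1.07 = 269.21 sec/km

269.21 s/km


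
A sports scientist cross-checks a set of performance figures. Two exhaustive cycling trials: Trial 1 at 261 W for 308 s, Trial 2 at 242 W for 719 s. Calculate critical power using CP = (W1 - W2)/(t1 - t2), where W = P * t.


W1 = 261 * 308 = 80388 J
W2 = 242 * 719 = 173998 J
CP = (80388 - 173998) / (308 - 719)
= -93610 / -411
= 227.76 W

227.76 W


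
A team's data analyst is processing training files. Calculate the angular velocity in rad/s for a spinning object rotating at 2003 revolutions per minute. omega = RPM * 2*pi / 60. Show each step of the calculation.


omega = RPM * 2*pi / 60
= 2003 * 6.28318531 / 60
= 209.754 rad/s

209.754 rad/s


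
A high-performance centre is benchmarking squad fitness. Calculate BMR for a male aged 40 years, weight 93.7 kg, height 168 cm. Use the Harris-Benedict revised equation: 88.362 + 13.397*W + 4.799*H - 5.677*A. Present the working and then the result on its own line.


Substituting values:
W term = 13.397 * 93.7 = 1255.2989
H term = 4.799 * 168 = 806.232
A term = 5.677 * 40 = 227.08
BMR = 1922.81 kcal/day

1922.81 kcal/day


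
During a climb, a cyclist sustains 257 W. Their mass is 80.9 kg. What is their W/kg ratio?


Power-to-weight = 257 W / 80.9 kg
= 3.177 W/kg

3.177 W/kg


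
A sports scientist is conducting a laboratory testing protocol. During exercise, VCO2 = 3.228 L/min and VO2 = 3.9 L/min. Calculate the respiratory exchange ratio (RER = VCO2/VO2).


RER = VCO2 / VO2
= 3.228 / 3.9
= 0.8277

0.8277


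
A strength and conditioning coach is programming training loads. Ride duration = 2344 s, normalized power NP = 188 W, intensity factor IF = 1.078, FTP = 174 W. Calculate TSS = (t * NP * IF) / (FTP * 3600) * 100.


Numerator = 2344 * 188 * 1.078 = 475044.416
Denominator = 174 * 3600 = 626400
TSS = 475044.416 / 626400 * 100
= 75.84

75.84 TSS


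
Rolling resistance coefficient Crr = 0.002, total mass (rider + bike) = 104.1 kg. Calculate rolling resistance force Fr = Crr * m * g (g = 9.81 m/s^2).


Fr = Crr * m * g
= 0.002 * 104.1 * 9.81
= 2.042 N

2.042 N


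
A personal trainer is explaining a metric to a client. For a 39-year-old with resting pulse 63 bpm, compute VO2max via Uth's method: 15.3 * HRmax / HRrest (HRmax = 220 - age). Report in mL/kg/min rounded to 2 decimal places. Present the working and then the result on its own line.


Step 1: HRmax = 220 - 39 = 181 bpm
Step 2: Ratio = 181 / 63 = 2.873
Step 3: VO2max = 15.3 * 2.873 = 43.96 mL/kg/min

43.96 mL/kg/min


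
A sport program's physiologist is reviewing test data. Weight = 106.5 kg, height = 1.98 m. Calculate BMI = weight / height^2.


height^2 = 1.98^2 = 3.9204
BMI = 106.5 / 3.9204 = 27.17 kg/m^2

27.17 kg/m^2


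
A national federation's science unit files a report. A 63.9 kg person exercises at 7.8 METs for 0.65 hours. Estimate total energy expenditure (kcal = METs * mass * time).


Energy = METs * mass(kg) * time(h)
= 7.8 * 63.9 * 0.65
= 323.97 kcal

323.97 kcal


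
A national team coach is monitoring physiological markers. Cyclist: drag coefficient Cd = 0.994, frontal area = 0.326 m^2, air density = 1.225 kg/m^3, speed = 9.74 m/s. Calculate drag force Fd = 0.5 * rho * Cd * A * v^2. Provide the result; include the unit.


v^2 = 9.74^2 = 94.8676
Fd = 0.5 * 1.225 * 0.994 * 0.326 * 94.8676
= 18.829 N

18.829 N


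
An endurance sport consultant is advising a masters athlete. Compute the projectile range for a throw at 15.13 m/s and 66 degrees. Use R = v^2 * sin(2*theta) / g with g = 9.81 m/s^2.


Two times the angle = 132 degrees
sin(132) = 0.743145
R = 228.9169 * 0.743145 / 9.81 = 17.341 m

17.341 m


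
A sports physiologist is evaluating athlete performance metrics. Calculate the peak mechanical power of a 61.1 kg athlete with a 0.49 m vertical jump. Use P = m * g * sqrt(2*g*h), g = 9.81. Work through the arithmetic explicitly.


First, sqrt(2gh) = sqrt(2 * 9.81 * 0.49)
= sqrt(9.6138) = 3.100613 m/s
Power = 61.1 * 9.81 * 3.100613 = 1858.48 W

1858.48 W


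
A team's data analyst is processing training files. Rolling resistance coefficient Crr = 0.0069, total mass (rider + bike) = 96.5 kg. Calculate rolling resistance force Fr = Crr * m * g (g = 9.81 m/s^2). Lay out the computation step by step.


Fr = Crr * m * g
= 0.0069 * 96.5 * 9.81
= 6.532 N

6.532 N


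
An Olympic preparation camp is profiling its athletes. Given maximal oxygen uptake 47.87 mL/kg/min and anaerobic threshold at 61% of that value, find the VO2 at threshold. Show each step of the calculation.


Percentage as decimal = 0.61
VO2 at AT = 47.87 * 0.61 = 29.2 mL/kg/min

29.2 mL/kg/min
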